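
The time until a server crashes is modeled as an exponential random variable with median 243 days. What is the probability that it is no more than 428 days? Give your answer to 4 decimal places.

For an exponential, median = ln(2)/λ, so λ = ln 2 / 243 = 0.00285246 per day.
P(X ≤ 428) = 1 − e^(−λ·428) = 1 − e^(−1.2209) ≈ 0.7050.

0.7050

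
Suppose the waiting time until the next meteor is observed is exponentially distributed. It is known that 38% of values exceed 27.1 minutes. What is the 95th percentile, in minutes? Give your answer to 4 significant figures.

83.90

e^(−λ·27.1) = 0.38 ⇒ λ = −ln(0.38)/27.1 = 0.0357042.
95th percentile: 1 − e^(−λt) = 0.95, t = −ln(0.05)/λ = 83.9042 minutes.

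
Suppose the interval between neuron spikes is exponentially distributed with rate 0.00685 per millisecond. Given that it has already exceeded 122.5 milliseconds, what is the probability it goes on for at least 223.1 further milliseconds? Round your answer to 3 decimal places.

By the memoryless property, P(X > 122.5+223.1 | X > 122.5) = P(X > 223.1).
P(X > 223.1) = e^(−1.5282) ≈ 0.217.

0.217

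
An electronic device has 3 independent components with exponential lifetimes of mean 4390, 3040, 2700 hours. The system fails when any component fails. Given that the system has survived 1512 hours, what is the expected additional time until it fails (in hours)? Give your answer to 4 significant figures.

1079

First-failure rate Σλ = 1/4390 + 1/3040 + 1/2700 = 0.000927108.
By memorylessness the expected residual is 1/Σλ = 1078.62 hours, regardless of the 1512 already elapsed.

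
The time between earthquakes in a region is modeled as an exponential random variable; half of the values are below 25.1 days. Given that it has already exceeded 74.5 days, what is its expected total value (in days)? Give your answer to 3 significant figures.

111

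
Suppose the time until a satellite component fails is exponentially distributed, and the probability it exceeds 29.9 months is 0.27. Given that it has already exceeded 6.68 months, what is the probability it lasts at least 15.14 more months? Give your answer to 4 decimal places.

From e^(−λ·29.9) = 0.27, λ = −ln(0.27)/29.9 = 0.0437904.
Memoryless: P(X > 6.68+15.14 | X > 6.68) = P(X > 15.14) = e^(−0.0437904·15.14) ≈ 0.5153.

0.5153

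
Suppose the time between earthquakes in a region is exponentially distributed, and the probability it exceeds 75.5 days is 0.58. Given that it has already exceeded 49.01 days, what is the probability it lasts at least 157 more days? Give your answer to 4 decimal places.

0.3221

From e^(−λ·75.5) = 0.58, λ = −ln(0.58)/75.5 = 0.00721493.
Memoryless: P(X > 49.01+157 | X > 49.01) = P(X > 157) = e^(−0.00721493·157) ≈ 0.3221.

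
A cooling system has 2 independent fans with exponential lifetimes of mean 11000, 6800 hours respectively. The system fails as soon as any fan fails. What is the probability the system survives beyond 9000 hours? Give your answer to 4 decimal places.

0.1175

The first failure time is exponential with rate Σλ_i = 1/11000 + 1/6800 = 0.000237968 per hour.
P(min > 9000) = e^(−0.000237968·9000) = e^(−2.1417) ≈ 0.1175.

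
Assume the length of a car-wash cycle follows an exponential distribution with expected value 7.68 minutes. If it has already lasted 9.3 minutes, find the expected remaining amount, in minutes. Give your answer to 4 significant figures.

7.680

The rate is λ = 1/7.68 = 0.130208 per minute.
By memorylessness, the remaining amount past any threshold is again Exp(λ) with mean 1/λ = 7.68 minutes.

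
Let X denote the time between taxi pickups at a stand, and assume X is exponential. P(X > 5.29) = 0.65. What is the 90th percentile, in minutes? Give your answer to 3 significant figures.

28.3

e^(−λ·5.29) = 0.65 ⇒ λ = −ln(0.65)/5.29 = 0.0814334.
90th percentile: 1 − e^(−λt) = 0.9, t = −ln(0.1)/λ = 28.2757 minutes.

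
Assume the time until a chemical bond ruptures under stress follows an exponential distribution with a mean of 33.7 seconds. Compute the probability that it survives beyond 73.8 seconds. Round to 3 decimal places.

The rate is λ = 1/33.7 = 0.0296736 per second.
P(X > 73.8) = e^(−λ·73.8) = e^(−2.1899) ≈ 0.112.

0.112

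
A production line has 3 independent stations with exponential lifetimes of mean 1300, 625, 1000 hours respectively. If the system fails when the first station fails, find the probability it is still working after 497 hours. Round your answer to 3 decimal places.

0.187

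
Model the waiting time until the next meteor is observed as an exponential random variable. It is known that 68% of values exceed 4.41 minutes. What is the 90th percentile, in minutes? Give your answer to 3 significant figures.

e^(−λ·4.41) = 0.68 ⇒ λ = −ln(0.68)/4.41 = 0.0874518.
90th percentile: 1 − e^(−λt) = 0.9, t = −ln(0.1)/λ = 26.3298 minutes.

26.3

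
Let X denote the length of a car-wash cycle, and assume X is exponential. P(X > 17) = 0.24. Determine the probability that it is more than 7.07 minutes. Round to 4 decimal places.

0.5524

e^(−λ·17) = 0.24 ⇒ λ = −ln(0.24)/17 = 0.083948.
P(X > 7.07) = e^(−0.083948·7.07) = e^(−0.59351) ≈ 0.5524.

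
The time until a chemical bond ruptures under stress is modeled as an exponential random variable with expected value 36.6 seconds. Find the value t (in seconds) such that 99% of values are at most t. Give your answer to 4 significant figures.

168.5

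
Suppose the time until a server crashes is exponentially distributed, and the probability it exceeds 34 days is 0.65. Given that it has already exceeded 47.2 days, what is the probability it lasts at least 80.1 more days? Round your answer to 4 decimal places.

From e^(−λ·34) = 0.65, λ = −ln(0.65)/34 = 0.0126701.
Memoryless: P(X > 47.2+80.1 | X > 47.2) = P(X > 80.1) = e^(−0.0126701·80.1) ≈ 0.3624.

0.3624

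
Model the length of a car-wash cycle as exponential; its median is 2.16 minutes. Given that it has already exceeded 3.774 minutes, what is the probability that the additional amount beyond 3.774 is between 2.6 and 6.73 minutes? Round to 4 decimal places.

For an exponential, median = ln(2)/λ, so λ = ln 2 / 2.16 = 0.320901 per minute.
Memoryless: the residual past 3.774 is again Exp(λ).
P(2.6 < residual < 6.73) = e^(−λ·2.6) − e^(−λ·6.73) = 0.43416 − 0.11536 ≈ 0.3188.

0.3188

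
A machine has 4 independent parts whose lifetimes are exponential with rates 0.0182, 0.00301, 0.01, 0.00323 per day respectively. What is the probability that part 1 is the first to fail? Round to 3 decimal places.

The time to first failure is exponential with rate Σλ = 0.0182 + 0.00301 + 0.01 + 0.00323 = 0.03444.
P(part 1 first) = λ_1/Σλ = 0.0182/0.03444 ≈ 0.528.

0.528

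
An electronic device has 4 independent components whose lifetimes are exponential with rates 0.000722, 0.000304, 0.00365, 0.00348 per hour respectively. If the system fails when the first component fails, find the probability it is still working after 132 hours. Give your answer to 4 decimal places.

The time to first failure is exponential with rate Σλ = 0.000722 + 0.000304 + 0.00365 + 0.00348 = 0.008156.
P(min > 132) = e^(−0.008156·132) = e^(−1.0766) ≈ 0.3408.

0.3408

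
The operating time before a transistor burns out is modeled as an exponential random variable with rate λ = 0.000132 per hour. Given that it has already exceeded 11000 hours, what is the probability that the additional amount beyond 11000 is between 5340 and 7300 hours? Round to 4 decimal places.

0.1127

Memoryless: the residual past 11000 is again Exp(λ).
P(5340 < residual < 7300) = e^(−λ·5340) − e^(−λ·7300) = 0.49417 − 0.38152 ≈ 0.1127.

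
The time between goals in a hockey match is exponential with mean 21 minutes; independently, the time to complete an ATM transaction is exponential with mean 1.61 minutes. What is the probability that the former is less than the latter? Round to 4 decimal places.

λ_1 = 1/21 = 0.047619, λ_2 = 1/1.61 = 0.621118.
For independent exponentials, P(the former < the latter) = λ_1/(λ_1+λ_2) = 0.047619/0.668737 ≈ 0.0712.

0.0712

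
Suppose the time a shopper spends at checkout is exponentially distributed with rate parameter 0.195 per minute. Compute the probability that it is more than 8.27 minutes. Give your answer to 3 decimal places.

0.199

P(X > 8.27) = e^(−λ·8.27) = e^(−1.6126) ≈ 0.199.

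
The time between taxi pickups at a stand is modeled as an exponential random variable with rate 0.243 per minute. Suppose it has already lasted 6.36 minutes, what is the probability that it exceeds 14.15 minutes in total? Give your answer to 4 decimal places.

0.1506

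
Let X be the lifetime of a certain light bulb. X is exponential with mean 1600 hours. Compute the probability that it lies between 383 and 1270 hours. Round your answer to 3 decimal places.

The rate is λ = 1/1600 = 0.000625 per hour.
P(383 < X < 1270) = e^(−λ·383) − e^(−λ·1270) = 0.78712 − 0.45215 ≈ 0.335.

0.335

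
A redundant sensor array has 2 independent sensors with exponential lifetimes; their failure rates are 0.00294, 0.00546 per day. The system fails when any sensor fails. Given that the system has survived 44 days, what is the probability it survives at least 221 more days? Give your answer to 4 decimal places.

Time to first failure ~ Exp(Σλ) with Σλ = 0.0084.
By memorylessness, P(T > 44+221 | T > 44) = P(T > 221) = e^(−0.0084·221) ≈ 0.1562.

0.1562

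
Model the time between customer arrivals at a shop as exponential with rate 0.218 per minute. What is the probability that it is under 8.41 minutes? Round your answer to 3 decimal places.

0.840

P(X ≤ 8.41) = 1 − e^(−λ·8.41) = 1 − e^(−1.8334) ≈ 0.840.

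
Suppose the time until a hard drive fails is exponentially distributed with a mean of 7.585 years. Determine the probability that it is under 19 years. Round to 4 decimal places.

The rate is λ = 1/7.585 = 0.131839 per year.
P(X ≤ 19) = 1 − e^(−λ·19) = 1 − e^(−2.5049) ≈ 0.9183.

0.9183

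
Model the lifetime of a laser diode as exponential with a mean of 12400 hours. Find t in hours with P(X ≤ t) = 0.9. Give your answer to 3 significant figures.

28600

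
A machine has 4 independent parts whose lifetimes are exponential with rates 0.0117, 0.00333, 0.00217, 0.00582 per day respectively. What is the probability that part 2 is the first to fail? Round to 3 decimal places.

0.145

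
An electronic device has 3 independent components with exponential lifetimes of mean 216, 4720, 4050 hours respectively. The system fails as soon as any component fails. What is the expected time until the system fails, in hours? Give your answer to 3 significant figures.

197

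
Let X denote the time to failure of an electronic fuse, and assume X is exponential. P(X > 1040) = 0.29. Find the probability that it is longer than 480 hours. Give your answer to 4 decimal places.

0.5648

e^(−λ·1040) = 0.29 ⇒ λ = −ln(0.29)/1040 = 0.00119026.
P(X > 480) = e^(−0.00119026·480) = e^(−0.57133) ≈ 0.5648.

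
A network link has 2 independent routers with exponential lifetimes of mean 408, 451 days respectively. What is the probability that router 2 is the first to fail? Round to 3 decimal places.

0.475

Rates: λ_i = 1/mean_i → 0.00245098, 0.00221729; Σλ = 0.00466828.
P(router 2 first) = λ_2/Σλ = 0.00221729/0.00466828 ≈ 0.475.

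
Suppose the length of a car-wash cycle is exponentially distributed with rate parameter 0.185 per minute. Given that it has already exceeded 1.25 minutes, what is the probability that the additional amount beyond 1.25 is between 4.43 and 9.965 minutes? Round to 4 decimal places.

Memoryless: the residual past 1.25 is again Exp(λ).
P(4.43 < residual < 9.965) = e^(−λ·4.43) − e^(−λ·9.965) = 0.44063 − 0.15826 ≈ 0.2824.

0.2824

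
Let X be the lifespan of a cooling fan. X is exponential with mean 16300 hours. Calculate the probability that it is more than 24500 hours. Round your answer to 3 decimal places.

The rate is λ = 1/16300 = 0.0000613497 per hour.
P(X > 24500) = e^(−λ·24500) = e^(−1.5031) ≈ 0.222.

0.222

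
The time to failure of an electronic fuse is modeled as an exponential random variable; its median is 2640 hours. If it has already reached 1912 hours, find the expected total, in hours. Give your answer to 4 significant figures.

For an exponential, median = ln(2)/λ, so λ = ln 2 / 2640 = 0.000262556 per hour.
By memorylessness, E[X | X > 1912] = 1912 + 1/λ = 1912 + 3808.71 = 5720.71 hours.

5721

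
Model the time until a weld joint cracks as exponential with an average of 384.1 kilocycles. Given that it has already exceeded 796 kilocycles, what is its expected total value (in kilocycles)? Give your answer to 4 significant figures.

The rate is λ = 1/384.1 = 0.00260349 per kilocycle.
By memorylessness, E[X | X > 796] = 796 + 1/λ = 796 + 384.1 = 1180.1 kilocycles.

1180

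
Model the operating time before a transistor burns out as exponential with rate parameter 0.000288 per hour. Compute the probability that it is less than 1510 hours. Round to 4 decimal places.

P(X ≤ 1510) = 1 − e^(−λ·1510) = 1 − e^(−0.43488) ≈ 0.3527.

0.3527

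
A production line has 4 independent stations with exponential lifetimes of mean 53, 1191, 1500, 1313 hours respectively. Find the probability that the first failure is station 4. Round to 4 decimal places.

Rates: λ_i = 1/mean_i → 0.0188679, 0.000839631, 0.000666667, 0.000761615; Σλ = 0.0211358.
P(station 4 first) = λ_4/Σλ = 0.000761615/0.0211358 ≈ 0.0360.

0.0360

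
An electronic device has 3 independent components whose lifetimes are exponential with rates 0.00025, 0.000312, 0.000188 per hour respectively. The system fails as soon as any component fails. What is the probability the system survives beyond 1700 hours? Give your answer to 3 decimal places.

0.279

The time to first failure is exponential with rate Σλ = 0.00025 + 0.000312 + 0.000188 = 0.00075.
P(min > 1700) = e^(−0.00075·1700) = e^(−1.275) ≈ 0.279.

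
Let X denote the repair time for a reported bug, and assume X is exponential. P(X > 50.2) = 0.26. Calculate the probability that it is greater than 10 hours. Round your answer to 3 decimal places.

0.765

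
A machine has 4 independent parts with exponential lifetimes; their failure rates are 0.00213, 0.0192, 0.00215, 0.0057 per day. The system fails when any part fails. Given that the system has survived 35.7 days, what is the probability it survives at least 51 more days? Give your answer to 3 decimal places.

Time to first failure ~ Exp(Σλ) with Σλ = 0.02918.
By memorylessness, P(T > 35.7+51 | T > 35.7) = P(T > 51) = e^(−0.02918·51) ≈ 0.226.

0.226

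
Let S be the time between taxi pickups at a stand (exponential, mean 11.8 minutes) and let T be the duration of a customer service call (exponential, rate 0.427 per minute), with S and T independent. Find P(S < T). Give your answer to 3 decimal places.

0.166

λ_1 = 1/11.8 = 0.0847458, λ_2 = 0.427.
For independent exponentials, P(S < T) = λ_1/(λ_1+λ_2) = 0.0847458/0.511746 ≈ 0.166.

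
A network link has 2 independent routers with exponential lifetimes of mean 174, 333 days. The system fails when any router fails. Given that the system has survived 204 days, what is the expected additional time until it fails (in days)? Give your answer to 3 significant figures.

114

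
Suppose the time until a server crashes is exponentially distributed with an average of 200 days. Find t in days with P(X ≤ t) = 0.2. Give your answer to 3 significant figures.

44.6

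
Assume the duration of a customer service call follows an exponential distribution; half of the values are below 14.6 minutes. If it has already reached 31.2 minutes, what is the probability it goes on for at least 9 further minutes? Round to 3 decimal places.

For an exponential, median = ln(2)/λ, so λ = ln 2 / 14.6 = 0.0474758 per minute.
P(X > s+t | X > s) = e^(−λ(s+t))/e^(−λs) = e^(−λt), independent of s = 31.2.
P(X > 9) = e^(−0.42728) ≈ 0.652.

0.652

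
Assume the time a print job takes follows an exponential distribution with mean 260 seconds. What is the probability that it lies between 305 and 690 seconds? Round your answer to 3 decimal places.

The rate is λ = 1/260 = 0.00384615 per second.
P(305 < X < 690) = e^(−λ·305) − e^(−λ·690) = 0.30941 − 0.07038 ≈ 0.239.

0.239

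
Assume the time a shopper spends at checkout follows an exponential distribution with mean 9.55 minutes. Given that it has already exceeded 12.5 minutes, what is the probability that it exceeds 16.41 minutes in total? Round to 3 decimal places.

0.664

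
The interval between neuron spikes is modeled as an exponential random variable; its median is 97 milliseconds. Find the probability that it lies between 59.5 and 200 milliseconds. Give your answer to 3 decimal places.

0.414

For an exponential, median = ln(2)/λ, so λ = ln 2 / 97 = 0.00714585 per millisecond.
P(59.5 < X < 200) = e^(−λ·59.5) − e^(−λ·200) = 0.65365 − 0.23951 ≈ 0.414.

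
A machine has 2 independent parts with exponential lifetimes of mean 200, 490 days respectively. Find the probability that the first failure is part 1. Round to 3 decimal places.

0.710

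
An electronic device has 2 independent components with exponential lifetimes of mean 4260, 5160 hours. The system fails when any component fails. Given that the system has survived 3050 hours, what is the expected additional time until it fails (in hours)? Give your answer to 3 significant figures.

First-failure rate Σλ = 1/4260 + 1/5160 = 0.00042854.
By memorylessness the expected residual is 1/Σλ = 2333.5 hours, regardless of the 3050 already elapsed.

2330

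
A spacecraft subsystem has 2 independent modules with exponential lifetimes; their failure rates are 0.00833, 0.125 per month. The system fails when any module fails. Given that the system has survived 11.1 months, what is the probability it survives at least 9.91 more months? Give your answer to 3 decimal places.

Time to first failure ~ Exp(Σλ) with Σλ = 0.13333.
By memorylessness, P(T > 11.1+9.91 | T > 11.1) = P(T > 9.91) = e^(−0.13333·9.91) ≈ 0.267.

0.267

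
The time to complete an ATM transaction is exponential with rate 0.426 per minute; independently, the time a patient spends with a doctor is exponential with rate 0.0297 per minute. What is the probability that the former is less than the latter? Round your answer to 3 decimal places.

λ_1 = 0.426, λ_2 = 0.0297.
For independent exponentials, P(the former < the latter) = λ_1/(λ_1+λ_2) = 0.426/0.4557 ≈ 0.935.

0.935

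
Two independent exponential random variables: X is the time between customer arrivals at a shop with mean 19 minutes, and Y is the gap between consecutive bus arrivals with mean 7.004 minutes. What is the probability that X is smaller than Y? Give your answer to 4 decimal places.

λ_1 = 1/19 = 0.0526316, λ_2 = 1/7.004 = 0.142776.
For independent exponentials, P(X < Y) = λ_1/(λ_1+λ_2) = 0.0526316/0.195407 ≈ 0.2693.

0.2693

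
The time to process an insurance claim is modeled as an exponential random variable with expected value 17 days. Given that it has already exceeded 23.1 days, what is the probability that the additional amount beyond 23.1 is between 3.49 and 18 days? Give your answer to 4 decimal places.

0.4675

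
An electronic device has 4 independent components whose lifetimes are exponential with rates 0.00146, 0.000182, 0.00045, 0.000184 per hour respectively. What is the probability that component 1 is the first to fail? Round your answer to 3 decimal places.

0.641

The time to first failure is exponential with rate Σλ = 0.00146 + 0.000182 + 0.00045 + 0.000184 = 0.002276.
P(component 1 first) = λ_1/Σλ = 0.00146/0.002276 ≈ 0.641.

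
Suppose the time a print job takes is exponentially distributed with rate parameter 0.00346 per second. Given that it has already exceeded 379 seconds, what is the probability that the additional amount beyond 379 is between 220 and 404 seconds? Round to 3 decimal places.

Memoryless: the residual past 379 is again Exp(λ).
P(220 < residual < 404) = e^(−λ·220) − e^(−λ·404) = 0.46711 − 0.24713 ≈ 0.220.

0.220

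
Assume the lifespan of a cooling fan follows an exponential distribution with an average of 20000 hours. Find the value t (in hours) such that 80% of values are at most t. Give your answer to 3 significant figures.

32200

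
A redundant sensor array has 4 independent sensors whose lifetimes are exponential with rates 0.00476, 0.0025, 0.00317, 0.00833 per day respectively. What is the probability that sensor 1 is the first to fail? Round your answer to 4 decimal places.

The time to first failure is exponential with rate Σλ = 0.00476 + 0.0025 + 0.00317 + 0.00833 = 0.01876.
P(sensor 1 first) = λ_1/Σλ = 0.00476/0.01876 ≈ 0.2537.

0.2537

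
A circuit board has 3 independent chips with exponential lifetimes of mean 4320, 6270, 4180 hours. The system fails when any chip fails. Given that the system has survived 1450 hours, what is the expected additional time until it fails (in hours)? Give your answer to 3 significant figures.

1590

First-failure rate Σλ = 1/4320 + 1/6270 + 1/4180 = 0.000630206.
By memorylessness the expected residual is 1/Σλ = 1586.78 hours, regardless of the 1450 already elapsed.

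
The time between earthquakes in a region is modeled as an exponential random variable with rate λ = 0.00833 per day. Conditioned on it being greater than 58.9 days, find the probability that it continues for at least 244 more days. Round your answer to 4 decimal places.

0.1310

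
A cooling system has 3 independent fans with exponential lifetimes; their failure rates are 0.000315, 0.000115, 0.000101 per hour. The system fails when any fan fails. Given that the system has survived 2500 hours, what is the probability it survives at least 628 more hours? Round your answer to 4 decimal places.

0.7164

Time to first failure ~ Exp(Σλ) with Σλ = 0.000531.
By memorylessness, P(T > 2500+628 | T > 2500) = P(T > 628) = e^(−0.000531·628) ≈ 0.7164.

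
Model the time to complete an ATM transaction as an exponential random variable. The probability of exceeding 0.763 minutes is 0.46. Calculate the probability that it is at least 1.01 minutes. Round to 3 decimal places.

e^(−λ·0.763) = 0.46 ⇒ λ = −ln(0.46)/0.763 = 1.01773.
P(X > 1.01) = e^(−1.01773·1.01) = e^(−1.0279) ≈ 0.358.

0.358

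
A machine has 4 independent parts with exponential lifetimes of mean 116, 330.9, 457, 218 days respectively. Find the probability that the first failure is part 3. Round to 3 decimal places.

Rates: λ_i = 1/mean_i → 0.00862069, 0.00302206, 0.00218818, 0.00458716; Σλ = 0.0184181.
P(part 3 first) = λ_3/Σλ = 0.00218818/0.0184181 ≈ 0.119.

0.119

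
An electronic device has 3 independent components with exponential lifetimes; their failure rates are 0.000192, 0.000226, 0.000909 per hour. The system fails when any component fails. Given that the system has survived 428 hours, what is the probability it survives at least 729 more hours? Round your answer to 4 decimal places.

Time to first failure ~ Exp(Σλ) with Σλ = 0.001327.
By memorylessness, P(T > 428+729 | T > 428) = P(T > 729) = e^(−0.001327·729) ≈ 0.3801.

0.3801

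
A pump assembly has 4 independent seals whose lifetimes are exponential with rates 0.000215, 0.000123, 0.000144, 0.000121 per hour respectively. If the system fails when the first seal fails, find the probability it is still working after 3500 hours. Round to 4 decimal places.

The time to first failure is exponential with rate Σλ = 0.000215 + 0.000123 + 0.000144 + 0.000121 = 0.000603.
P(min > 3500) = e^(−0.000603·3500) = e^(−2.1105) ≈ 0.1212.

0.1212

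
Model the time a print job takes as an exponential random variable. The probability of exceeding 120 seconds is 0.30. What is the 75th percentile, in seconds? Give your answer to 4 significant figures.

138.2

e^(−λ·120) = 0.30 ⇒ λ = −ln(0.30)/120 = 0.0100331.
75th percentile: 1 − e^(−λt) = 0.75, t = −ln(0.25)/λ = 138.172 seconds.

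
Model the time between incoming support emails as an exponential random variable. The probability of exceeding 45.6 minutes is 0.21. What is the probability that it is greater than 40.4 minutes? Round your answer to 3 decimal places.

e^(−λ·45.6) = 0.21 ⇒ λ = −ln(0.21)/45.6 = 0.0342247.
P(X > 40.4) = e^(−0.0342247·40.4) = e^(−1.3827) ≈ 0.251.

0.251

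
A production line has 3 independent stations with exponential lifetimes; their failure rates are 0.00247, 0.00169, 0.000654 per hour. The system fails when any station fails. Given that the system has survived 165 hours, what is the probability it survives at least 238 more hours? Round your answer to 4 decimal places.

Time to first failure ~ Exp(Σλ) with Σλ = 0.004814.
By memorylessness, P(T > 165+238 | T > 165) = P(T > 238) = e^(−0.004814·238) ≈ 0.3180.

0.3180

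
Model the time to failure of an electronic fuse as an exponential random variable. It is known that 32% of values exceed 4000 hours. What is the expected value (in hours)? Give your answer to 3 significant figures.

e^(−λ·4000) = 0.32 ⇒ λ = −ln(0.32)/4000 = 0.000284859.
Mean = 1/λ = 3510.51 hours.

3510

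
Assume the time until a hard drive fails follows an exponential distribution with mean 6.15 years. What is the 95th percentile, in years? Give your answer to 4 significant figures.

18.42

The rate is λ = 1/6.15 = 0.162602 per year.
Set 1 − e^(−λt) = 0.95, so t = −ln(0.05)/λ = 2.9957/0.162602 ≈ 18.4238 years.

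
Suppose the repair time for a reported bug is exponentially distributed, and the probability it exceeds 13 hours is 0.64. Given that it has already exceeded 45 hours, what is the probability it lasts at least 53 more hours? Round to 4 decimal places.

0.1621

From e^(−λ·13) = 0.64, λ = −ln(0.64)/13 = 0.0343298.
Memoryless: P(X > 45+53 | X > 45) = P(X > 53) = e^(−0.0343298·53) ≈ 0.1621.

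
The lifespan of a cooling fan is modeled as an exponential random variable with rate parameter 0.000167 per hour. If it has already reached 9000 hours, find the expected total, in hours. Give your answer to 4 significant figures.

By memorylessness, E[X | X > 9000] = 9000 + 1/λ = 9000 + 5988.02 = 14988 hours.

14990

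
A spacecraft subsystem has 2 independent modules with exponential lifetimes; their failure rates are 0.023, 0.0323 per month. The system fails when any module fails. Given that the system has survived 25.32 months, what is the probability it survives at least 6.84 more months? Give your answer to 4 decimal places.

0.6851

Time to first failure ~ Exp(Σλ) with Σλ = 0.0553.
By memorylessness, P(T > 25.32+6.84 | T > 25.32) = P(T > 6.84) = e^(−0.0553·6.84) ≈ 0.6851.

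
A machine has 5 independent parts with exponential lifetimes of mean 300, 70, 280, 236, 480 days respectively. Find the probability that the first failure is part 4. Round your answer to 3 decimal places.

Rates: λ_i = 1/mean_i → 0.00333333, 0.0142857, 0.00357143, 0.00423729, 0.00208333; Σλ = 0.0275111.
P(part 4 first) = λ_4/Σλ = 0.00423729/0.0275111 ≈ 0.154.

0.154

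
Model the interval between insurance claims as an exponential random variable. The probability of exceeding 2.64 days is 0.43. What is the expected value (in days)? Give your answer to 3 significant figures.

e^(−λ·2.64) = 0.43 ⇒ λ = −ln(0.43)/2.64 = 0.319686.
Mean = 1/λ = 3.12807 days.

3.13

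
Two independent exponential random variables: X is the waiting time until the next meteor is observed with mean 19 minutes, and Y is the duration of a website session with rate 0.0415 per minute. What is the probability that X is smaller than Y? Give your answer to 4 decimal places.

0.5591

λ_1 = 1/19 = 0.0526316, λ_2 = 0.0415.
For independent exponentials, P(X < Y) = λ_1/(λ_1+λ_2) = 0.0526316/0.0941316 ≈ 0.5591.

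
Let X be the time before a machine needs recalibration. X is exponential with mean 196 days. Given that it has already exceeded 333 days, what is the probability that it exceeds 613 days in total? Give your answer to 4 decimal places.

0.2397

The rate is λ = 1/196 = 0.00510204 per day.
P(X > s+t | X > s) = e^(−λ(s+t))/e^(−λs) = e^(−λt), independent of s = 333.
P(X > 280) = e^(−1.4286) ≈ 0.2397.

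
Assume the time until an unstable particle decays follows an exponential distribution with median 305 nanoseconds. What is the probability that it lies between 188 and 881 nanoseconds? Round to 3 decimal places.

0.517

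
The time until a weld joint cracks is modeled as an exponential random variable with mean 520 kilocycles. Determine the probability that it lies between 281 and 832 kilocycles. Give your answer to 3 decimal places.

The rate is λ = 1/520 = 0.00192308 per kilocycle.
P(281 < X < 832) = e^(−λ·281) − e^(−λ·832) = 0.58252 − 0.20190 ≈ 0.381.

0.381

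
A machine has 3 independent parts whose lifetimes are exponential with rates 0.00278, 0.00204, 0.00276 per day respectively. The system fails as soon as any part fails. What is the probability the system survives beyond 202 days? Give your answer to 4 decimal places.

0.2163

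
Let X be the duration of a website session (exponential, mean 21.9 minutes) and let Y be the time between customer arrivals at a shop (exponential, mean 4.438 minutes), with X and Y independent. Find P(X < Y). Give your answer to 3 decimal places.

λ_1 = 1/21.9 = 0.0456621, λ_2 = 1/4.438 = 0.225327.
For independent exponentials, P(X < Y) = λ_1/(λ_1+λ_2) = 0.0456621/0.270989 ≈ 0.169.

0.169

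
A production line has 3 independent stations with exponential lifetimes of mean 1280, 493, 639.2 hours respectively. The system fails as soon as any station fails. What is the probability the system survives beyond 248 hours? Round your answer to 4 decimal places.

The first failure time is exponential with rate Σλ_i = 1/1280 + 1/493 + 1/639.2 = 0.0043741 per hour.
P(min > 248) = e^(−0.0043741·248) = e^(−1.0848) ≈ 0.3380.

0.3380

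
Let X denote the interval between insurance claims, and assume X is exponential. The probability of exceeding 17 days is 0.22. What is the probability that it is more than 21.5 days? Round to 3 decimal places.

0.147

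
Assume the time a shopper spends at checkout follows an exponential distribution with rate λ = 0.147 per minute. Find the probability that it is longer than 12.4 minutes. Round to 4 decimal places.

0.1616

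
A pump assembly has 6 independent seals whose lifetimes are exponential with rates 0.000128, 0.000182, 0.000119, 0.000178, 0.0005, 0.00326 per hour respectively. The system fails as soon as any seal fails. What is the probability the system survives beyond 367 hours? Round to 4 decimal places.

0.2014

The time to first failure is exponential with rate Σλ = 0.000128 + 0.000182 + 0.000119 + 0.000178 + 0.0005 + 0.00326 = 0.004367.
P(min > 367) = e^(−0.004367·367) = e^(−1.6027) ≈ 0.2014.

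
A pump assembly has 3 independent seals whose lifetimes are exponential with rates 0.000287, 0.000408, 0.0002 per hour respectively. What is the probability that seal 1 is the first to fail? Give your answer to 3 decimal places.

0.321

The time to first failure is exponential with rate Σλ = 0.000287 + 0.000408 + 0.0002 = 0.000895.
P(seal 1 first) = λ_1/Σλ = 0.000287/0.000895 ≈ 0.321.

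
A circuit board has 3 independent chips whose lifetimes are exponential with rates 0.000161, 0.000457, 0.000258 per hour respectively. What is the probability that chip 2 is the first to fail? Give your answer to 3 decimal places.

The time to first failure is exponential with rate Σλ = 0.000161 + 0.000457 + 0.000258 = 0.000876.
P(chip 2 first) = λ_2/Σλ = 0.000457/0.000876 ≈ 0.522.

0.522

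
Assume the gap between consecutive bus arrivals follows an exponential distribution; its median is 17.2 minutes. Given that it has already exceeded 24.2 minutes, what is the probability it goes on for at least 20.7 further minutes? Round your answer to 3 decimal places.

0.434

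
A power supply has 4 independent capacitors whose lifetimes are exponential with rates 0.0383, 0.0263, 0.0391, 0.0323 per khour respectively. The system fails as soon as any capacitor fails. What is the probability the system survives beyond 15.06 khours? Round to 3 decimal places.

The time to first failure is exponential with rate Σλ = 0.0383 + 0.0263 + 0.0391 + 0.0323 = 0.136.
P(min > 15.06) = e^(−0.136·15.06) = e^(−2.0482) ≈ 0.129.

0.129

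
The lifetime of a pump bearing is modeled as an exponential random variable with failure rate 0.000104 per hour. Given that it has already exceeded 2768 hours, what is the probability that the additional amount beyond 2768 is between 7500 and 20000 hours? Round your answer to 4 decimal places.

Memoryless: the residual past 2768 is again Exp(λ).
P(7500 < residual < 20000) = e^(−λ·7500) − e^(−λ·20000) = 0.45841 − 0.12493 ≈ 0.3335.

0.3335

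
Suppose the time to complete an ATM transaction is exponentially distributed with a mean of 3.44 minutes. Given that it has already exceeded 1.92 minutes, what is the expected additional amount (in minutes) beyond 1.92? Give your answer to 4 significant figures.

3.440

The rate is λ = 1/3.44 = 0.290698 per minute.
By memorylessness, the remaining amount past any threshold is again Exp(λ) with mean 1/λ = 3.44 minutes.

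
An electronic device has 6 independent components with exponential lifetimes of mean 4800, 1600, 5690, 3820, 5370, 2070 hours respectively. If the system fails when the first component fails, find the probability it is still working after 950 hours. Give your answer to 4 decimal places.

0.1583

The first failure time is exponential with rate Σλ_i = 1/4800 + 1/1600 + 1/5690 + 1/3820 + 1/5370 + 1/2070 = 0.00194017 per hour.
P(min > 950) = e^(−0.00194017·950) = e^(−1.8432) ≈ 0.1583.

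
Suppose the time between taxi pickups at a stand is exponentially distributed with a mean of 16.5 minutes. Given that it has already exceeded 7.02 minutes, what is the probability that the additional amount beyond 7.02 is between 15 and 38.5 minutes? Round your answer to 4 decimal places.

The rate is λ = 1/16.5 = 0.0606061 per minute.
Memoryless: the residual past 7.02 is again Exp(λ).
P(15 < residual < 38.5) = e^(−λ·15) − e^(−λ·38.5) = 0.40289 − 0.09697 ≈ 0.3059.

0.3059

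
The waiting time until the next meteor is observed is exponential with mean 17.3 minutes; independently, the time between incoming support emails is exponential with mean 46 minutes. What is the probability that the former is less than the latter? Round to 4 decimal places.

0.7267

λ_1 = 1/17.3 = 0.0578035, λ_2 = 1/46 = 0.0217391.
For independent exponentials, P(the former < the latter) = λ_1/(λ_1+λ_2) = 0.0578035/0.0795426 ≈ 0.7267.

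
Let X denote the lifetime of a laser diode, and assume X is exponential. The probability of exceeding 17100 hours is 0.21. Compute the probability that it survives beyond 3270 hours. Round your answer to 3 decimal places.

0.742

e^(−λ·17100) = 0.21 ⇒ λ = −ln(0.21)/17100 = 0.000091266.
P(X > 3270) = e^(−0.000091266·3270) = e^(−0.29844) ≈ 0.742.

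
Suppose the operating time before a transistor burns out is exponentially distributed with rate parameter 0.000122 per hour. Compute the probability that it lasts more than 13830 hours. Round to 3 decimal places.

P(X > 13830) = e^(−λ·13830) = e^(−1.6873) ≈ 0.185.

0.185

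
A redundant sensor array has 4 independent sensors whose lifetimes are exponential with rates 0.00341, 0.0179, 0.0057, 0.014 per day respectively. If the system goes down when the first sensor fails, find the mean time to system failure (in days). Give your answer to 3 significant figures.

The time to first failure is exponential with rate Σλ = 0.00341 + 0.0179 + 0.0057 + 0.014 = 0.04101.
E[min] = 1/Σλ = 1/0.04101 = 24.3843 days.

24.4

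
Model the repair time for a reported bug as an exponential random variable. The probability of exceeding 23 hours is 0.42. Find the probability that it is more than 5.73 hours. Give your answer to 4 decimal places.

e^(−λ·23) = 0.42 ⇒ λ = −ln(0.42)/23 = 0.0377174.
P(X > 5.73) = e^(−0.0377174·5.73) = e^(−0.21612) ≈ 0.8056.

0.8056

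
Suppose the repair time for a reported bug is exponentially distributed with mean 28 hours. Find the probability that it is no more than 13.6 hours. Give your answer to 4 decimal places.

0.3847

The rate is λ = 1/28 = 0.0357143 per hour.
P(X ≤ 13.6) = 1 − e^(−λ·13.6) = 1 − e^(−0.48571) ≈ 0.3847.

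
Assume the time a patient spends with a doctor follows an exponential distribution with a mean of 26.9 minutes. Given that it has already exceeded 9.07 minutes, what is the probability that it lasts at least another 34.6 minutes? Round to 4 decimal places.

The rate is λ = 1/26.9 = 0.0371747 per minute.
By the memoryless property, P(X > 9.07+34.6 | X > 9.07) = P(X > 34.6).
P(X > 34.6) = e^(−1.2862) ≈ 0.2763.

0.2763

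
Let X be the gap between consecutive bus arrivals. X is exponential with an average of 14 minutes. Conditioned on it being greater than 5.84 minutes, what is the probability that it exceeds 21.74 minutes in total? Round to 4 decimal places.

0.3212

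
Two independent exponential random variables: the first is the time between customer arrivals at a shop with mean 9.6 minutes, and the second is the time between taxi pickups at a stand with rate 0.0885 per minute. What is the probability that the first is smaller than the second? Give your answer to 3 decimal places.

0.541

λ_1 = 1/9.6 = 0.104167, λ_2 = 0.0885.
For independent exponentials, P(the first < the second) = λ_1/(λ_1+λ_2) = 0.104167/0.192667 ≈ 0.541.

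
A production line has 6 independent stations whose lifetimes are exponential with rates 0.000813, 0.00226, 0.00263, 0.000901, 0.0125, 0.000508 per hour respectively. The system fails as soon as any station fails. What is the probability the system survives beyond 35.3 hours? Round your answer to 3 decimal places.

0.500

The time to first failure is exponential with rate Σλ = 0.000813 + 0.00226 + 0.00263 + 0.000901 + 0.0125 + 0.000508 = 0.019612.
P(min > 35.3) = e^(−0.019612·35.3) = e^(−0.6923) ≈ 0.500.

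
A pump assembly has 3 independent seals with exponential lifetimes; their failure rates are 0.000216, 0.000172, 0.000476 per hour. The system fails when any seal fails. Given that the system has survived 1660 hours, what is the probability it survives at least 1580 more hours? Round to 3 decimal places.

Time to first failure ~ Exp(Σλ) with Σλ = 0.000864.
By memorylessness, P(T > 1660+1580 | T > 1660) = P(T > 1580) = e^(−0.000864·1580) ≈ 0.255.

0.255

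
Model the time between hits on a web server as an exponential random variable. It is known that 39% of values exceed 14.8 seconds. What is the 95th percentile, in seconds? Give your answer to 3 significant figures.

e^(−λ·14.8) = 0.39 ⇒ λ = −ln(0.39)/14.8 = 0.0636222.
95th percentile: 1 − e^(−λt) = 0.95, t = −ln(0.05)/λ = 47.0863 seconds.

47.1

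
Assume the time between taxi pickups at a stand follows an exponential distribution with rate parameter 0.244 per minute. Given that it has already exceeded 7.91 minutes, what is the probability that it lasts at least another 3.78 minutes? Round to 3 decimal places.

P(X > s+t | X > s) = e^(−λ(s+t))/e^(−λs) = e^(−λt), independent of s = 7.91.
P(X > 3.78) = e^(−0.92232) ≈ 0.398.

0.398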